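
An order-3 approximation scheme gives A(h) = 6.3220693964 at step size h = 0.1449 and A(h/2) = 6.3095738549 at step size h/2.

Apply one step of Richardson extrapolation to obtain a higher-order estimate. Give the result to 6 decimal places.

6.307789

Method order is 3; weight 2^3 = 8.
8 × 6.3095738549 − 6.3220693964 = 44.1545214428
(8 × 6.3095738549 − 6.3220693964)/(8 − 1) = 6.3077887775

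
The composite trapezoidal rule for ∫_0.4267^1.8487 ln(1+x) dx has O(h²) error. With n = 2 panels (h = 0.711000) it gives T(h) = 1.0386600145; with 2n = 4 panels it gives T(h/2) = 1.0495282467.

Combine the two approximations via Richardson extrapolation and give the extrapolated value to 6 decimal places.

1.053151

Error is O(h^2); halving h shrinks it by 2^2 = 4.
Weighted: 4.1981129868 − 1.0386600145 = 3.1594529723
R = 3.1594529723/3 = 1.0531509908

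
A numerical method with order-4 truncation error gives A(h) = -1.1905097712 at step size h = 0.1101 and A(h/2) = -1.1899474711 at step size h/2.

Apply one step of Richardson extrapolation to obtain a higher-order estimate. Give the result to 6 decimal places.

Leading term ∝ h^4; use weight 16 = 2^4.
A(h/2) − A(h) = -1.1899474711 − (-1.1905097712) = 0.0005623001
Divide by 2^4 − 1 = 15: 0.0005623001/15 = 0.0000374867
R = -1.1899474711 + 0.0000374867 = -1.1899099844

-1.189910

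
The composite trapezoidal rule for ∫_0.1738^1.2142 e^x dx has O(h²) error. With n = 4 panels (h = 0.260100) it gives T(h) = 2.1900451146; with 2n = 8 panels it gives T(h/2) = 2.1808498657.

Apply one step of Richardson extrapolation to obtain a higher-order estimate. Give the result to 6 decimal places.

Method order is 2; weight 2^2 = 4.
Top: 4(2.1808498657) − (2.1900451146) = 6.5333543482
Extrapolated: 6.5333543482 / 3 = 2.1777847827
Shift from A(h/2): −0.0030650830.

2.177785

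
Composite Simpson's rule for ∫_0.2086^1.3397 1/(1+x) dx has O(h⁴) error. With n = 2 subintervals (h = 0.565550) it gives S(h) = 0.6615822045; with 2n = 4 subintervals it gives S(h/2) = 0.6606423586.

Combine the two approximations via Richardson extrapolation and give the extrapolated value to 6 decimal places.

Method order is 4; weight 2^4 = 16.
2^4 × A(h/2) = 10.5702777376; minus A(h) gives 9.9086955331.
(16 × 0.6606423586 − 0.6615822045)/(16 − 1) = 0.6605797022

0.660580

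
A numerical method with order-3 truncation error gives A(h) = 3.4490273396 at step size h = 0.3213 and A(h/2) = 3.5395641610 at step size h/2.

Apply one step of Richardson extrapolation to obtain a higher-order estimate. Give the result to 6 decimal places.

Error is O(h^3); halving h shrinks it by 2^3 = 8.
8·3.5395641610 = 28.3165132880; subtract 3.4490273396 → 24.8674859484
Extrapolated: 24.8674859484 / 7 = 3.5524979926
Gap between inputs: 9.054e-02; correction applied: +0.0129338316.

3.552498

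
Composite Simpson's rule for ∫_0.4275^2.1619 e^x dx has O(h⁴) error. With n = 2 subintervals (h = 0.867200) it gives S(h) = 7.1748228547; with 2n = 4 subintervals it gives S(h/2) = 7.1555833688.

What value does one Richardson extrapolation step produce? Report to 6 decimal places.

Method order is 4; weight 2^4 = 16.
16*7.1555833688 = 114.4893339008; 114.4893339008 − 7.1748228547 = 107.3145110461
Divide by 2^4 − 1 = 15.
Extrapolated: 107.3145110461 / 15 = 7.1543007364

7.154301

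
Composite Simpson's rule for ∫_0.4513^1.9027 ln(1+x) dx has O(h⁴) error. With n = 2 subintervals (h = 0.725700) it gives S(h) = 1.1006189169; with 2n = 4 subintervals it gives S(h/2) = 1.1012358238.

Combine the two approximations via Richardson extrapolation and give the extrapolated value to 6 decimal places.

1.101277

With r = 4 the leading error scales as h^4, so the weight is 2^4 = 16.
Numerator 16×A(h/2) − A(h) = 16×1.1012358238 − 1.1006189169 = 16.5191542639
Denominator 16 − 1 = 15.
Result: 1.1012769509
Gap between inputs: 6.169e-04; correction applied: +0.0000411271.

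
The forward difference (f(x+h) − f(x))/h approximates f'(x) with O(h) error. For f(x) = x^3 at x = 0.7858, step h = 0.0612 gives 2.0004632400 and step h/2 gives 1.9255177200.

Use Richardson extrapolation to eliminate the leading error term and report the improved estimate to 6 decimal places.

Leading term ∝ h^1; use weight 2 = 2^1.
2×1.9255177200 = 3.8510354400; subtract 2.0004632400 → 1.8505722000
Denominator 2 − 1 = 1.
R = 1.8505722000/1 = 1.8505722000
Gap between inputs: 7.495e-02; correction applied: −0.0749455200.

1.850572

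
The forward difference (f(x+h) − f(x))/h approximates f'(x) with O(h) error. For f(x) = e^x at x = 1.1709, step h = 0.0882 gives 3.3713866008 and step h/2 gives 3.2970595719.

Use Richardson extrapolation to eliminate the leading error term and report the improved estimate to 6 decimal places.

3.222733

r = 1: numerator weight 2, denominator 1.
Weighted: 6.5941191438 − 3.3713866008 = 3.2227325430
Extrapolated: 3.2227325430 / 1 = 3.2227325430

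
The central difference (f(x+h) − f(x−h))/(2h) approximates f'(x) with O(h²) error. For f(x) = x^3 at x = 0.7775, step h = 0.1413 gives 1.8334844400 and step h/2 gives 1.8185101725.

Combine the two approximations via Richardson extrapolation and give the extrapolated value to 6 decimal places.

r = 2: numerator weight 4, denominator 3.
Weighted: 7.2740406900 − 1.8334844400 = 5.4405562500
Denominator 4 − 1 = 3.
So the Richardson estimate is 1.8135187500.

1.813519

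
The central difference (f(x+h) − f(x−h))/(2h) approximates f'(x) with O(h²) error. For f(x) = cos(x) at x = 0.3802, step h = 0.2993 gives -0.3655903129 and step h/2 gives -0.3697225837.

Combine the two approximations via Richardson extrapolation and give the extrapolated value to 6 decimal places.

Error is O(h^2); halving h shrinks it by 2^2 = 4.
2^2*A(h/2) = -1.4788903348; minus A(h) gives -1.1133000219.
Divide by 2^2 − 1 = 3.
(4*(-0.3697225837) − (-0.3655903129))/(4 − 1) = -0.3711000073
Gap between inputs: 4.132e-03; correction applied: −0.0013774236.

-0.371100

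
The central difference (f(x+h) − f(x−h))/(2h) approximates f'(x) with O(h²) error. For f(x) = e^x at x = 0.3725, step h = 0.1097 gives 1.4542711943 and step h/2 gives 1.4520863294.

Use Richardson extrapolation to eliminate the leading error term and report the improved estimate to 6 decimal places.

1.451358

Error is O(h^2); halving h shrinks it by 2^2 = 4.
4*1.4520863294 = 5.8083453176; subtract 1.4542711943 → 4.3540741233
Divide by 2^2 − 1 = 3.
4.3540741233 ÷ 3 = 1.4513580411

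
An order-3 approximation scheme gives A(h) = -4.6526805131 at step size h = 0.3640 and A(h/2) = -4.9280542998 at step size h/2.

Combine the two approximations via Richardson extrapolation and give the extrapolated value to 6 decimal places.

Order 3 gives 2^r = 8 and 2^r − 1 = 7.
Weighted: (-39.4244343984) − (-4.6526805131) = -34.7717538853
Divide by 2^3 − 1 = 7.
Result: -4.9673934122
Correction |R − A(h/2)| = 3.934e-02; gap |A(h/2) − A(h)| = 2.754e-01.

-4.967393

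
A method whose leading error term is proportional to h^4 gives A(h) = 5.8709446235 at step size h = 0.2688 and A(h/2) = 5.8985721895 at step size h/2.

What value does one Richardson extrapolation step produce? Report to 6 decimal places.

5.900414

Method order is 4; weight 2^4 = 16.
16*5.8985721895 − 5.8709446235 = 88.5062104085
R = 88.5062104085/15 = 5.9004140272
Shift from A(h/2): +0.0018418377.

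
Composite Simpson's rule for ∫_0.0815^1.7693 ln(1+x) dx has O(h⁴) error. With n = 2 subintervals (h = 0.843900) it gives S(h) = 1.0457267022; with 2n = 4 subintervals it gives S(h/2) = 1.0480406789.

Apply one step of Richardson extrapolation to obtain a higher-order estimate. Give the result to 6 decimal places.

Method order is 4; weight 2^4 = 16.
16*1.0480406789 − 1.0457267022 = 15.7229241602
Denominator 16 − 1 = 15.
(16*1.0480406789 − 1.0457267022)/(16 − 1) = 1.0481949440

1.048195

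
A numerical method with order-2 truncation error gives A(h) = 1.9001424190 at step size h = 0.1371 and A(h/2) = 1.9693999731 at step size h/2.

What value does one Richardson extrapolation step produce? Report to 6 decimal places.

1.992486

The method has order 2: 2^2 = 4.
Difference of the inputs: 1.9693999731 − 1.9001424190 = 0.0692575541
Divide by 2^2 − 1 = 3: 0.0692575541/3 = 0.0230858514
R = A(h/2) + (A(h/2) − A(h))/3 = 1.9693999731 + 0.0230858514 = 1.9924858245
Gap between inputs: 6.926e-02; correction applied: +0.0230858514.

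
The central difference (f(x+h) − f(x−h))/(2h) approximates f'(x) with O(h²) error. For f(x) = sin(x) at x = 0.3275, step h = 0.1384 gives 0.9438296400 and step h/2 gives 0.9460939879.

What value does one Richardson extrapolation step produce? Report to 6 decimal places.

Error is O(h^2); halving h shrinks it by 2^2 = 4.
4×0.9460939879 = 3.7843759516; subtract 0.9438296400 → 2.8405463116
(4×0.9460939879 − 0.9438296400)/(4 − 1) = 0.9468487705
Gap between inputs: 2.264e-03; correction applied: +0.0007547826.

0.946849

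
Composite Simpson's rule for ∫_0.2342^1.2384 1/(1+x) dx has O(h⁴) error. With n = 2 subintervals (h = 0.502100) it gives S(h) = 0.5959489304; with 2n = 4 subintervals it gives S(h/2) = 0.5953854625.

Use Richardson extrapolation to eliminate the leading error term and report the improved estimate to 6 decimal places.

The method has order 4: 2^4 = 16.
16×0.5953854625 − 0.5959489304 = 8.9302184696
Denominator 16 − 1 = 15.
So the Richardson estimate is 0.5953478980.
Gap between inputs: 5.635e-04; correction applied: −0.0000375645.

0.595348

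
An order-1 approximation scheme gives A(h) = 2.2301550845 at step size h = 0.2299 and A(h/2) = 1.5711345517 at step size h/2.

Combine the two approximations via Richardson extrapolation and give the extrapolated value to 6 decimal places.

0.912114

r = 1: numerator weight 2, denominator 1.
Numerator 2 × A(h/2) − A(h) = 2 × 1.5711345517 − 2.2301550845 = 0.9121140189
0.9121140189 ÷ 1 = 0.9121140189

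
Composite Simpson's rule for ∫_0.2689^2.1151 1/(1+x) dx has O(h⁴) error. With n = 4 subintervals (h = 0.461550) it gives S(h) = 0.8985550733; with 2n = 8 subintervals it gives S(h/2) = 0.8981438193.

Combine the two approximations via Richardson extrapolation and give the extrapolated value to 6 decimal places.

0.898116

Method order is 4; weight 2^4 = 16.
A(h/2) − A(h) = 0.8981438193 − 0.8985550733 = -0.0004112540
Divide by 2^4 − 1 = 15: (-0.0004112540)/15 = -0.0000274169
R = A(h/2) + (A(h/2) − A(h))/15 = 0.8981438193 − 0.0000274169 = 0.8981164024
Correction |R − A(h/2)| = 2.742e-05; gap |A(h/2) − A(h)| = 4.113e-04.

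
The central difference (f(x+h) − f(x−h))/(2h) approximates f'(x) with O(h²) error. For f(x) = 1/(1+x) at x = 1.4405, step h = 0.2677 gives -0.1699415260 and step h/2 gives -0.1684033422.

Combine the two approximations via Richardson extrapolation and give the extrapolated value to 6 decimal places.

The method has order 2: 2^2 = 4.
Difference of the inputs: -0.1684033422 − (-0.1699415260) = 0.0015381838
Divide by 2^2 − 1 = 3: 0.0015381838/3 = 0.0005127279
R = A(h/2) + (A(h/2) − A(h))/3 = -0.1684033422 + 0.0005127279 = -0.1678906143
Gap between inputs: 1.538e-03; correction applied: +0.0005127279.

-0.167891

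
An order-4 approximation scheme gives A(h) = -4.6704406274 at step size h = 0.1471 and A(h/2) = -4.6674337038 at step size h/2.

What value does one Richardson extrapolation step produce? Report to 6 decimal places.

-4.667233

r = 4, so 2^r = 16.
Difference of the inputs: -4.6674337038 − (-4.6704406274) = 0.0030069236
Correction (A(h/2) − A(h))/(16 − 1) = 0.0030069236/15 = 0.0002004616
R = A(h/2) + (A(h/2) − A(h))/15 = -4.6674337038 + 0.0002004616 = -4.6672332422
Shift from A(h/2): +0.0002004616.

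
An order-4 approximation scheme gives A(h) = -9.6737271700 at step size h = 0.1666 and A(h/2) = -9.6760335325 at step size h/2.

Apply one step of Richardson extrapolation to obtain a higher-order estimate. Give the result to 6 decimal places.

Leading term ∝ h^4; use weight 16 = 2^4.
16*(-9.6760335325) = -154.8165365200; subtract (-9.6737271700) → -145.1428093500
Denominator 16 − 1 = 15.
(16*(-9.6760335325) − (-9.6737271700))/(16 − 1) = -9.6761872900
Correction |R − A(h/2)| = 1.538e-04; gap |A(h/2) − A(h)| = 2.306e-03.

-9.676187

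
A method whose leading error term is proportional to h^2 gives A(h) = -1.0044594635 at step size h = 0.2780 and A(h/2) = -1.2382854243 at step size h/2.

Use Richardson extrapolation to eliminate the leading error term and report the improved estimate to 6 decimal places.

-1.316227

Method order is 2; weight 2^2 = 4.
2^2×A(h/2) = -4.9531416972; minus A(h) gives -3.9486822337.
Divide by 2^2 − 1 = 3.
(-3.9486822337) ÷ 3 = -1.3162274112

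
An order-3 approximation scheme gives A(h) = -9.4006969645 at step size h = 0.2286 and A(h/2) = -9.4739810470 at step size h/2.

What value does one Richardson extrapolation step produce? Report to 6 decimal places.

Error is O(h^3); halving h shrinks it by 2^3 = 8.
8*(-9.4739810470) = -75.7918483760; (-75.7918483760) − (-9.4006969645) = -66.3911514115
(8*(-9.4739810470) − (-9.4006969645))/(8 − 1) = -9.4844502016

-9.484450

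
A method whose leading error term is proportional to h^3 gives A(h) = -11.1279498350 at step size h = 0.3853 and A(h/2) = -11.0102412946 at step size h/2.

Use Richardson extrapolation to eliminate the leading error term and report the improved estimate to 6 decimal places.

-10.993426

Error is O(h^3); halving h shrinks it by 2^3 = 8.
Weighted: (-88.0819303568) − (-11.1279498350) = -76.9539805218
Divide by 2^3 − 1 = 7.
(-76.9539805218) ÷ 7 = -10.9934257888
Shift from A(h/2): +0.0168155058.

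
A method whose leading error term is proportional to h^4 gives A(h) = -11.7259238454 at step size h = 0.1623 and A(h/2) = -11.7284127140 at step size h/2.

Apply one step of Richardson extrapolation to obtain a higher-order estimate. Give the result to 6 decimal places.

r = 4, so 2^r = 16.
16 × (-11.7284127140) − (-11.7259238454) = -175.9286795786
Extrapolated: (-175.9286795786) / 15 = -11.7285786386

-11.728579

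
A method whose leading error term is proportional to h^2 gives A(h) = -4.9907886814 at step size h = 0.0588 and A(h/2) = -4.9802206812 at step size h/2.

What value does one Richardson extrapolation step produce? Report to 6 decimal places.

-4.976698

Method order is 2; weight 2^2 = 4.
4×(-4.9802206812) = -19.9208827248; subtract (-4.9907886814) → -14.9300940434
(-14.9300940434) ÷ 3 = -4.9766980145
Gap between inputs: 1.057e-02; correction applied: +0.0035226667.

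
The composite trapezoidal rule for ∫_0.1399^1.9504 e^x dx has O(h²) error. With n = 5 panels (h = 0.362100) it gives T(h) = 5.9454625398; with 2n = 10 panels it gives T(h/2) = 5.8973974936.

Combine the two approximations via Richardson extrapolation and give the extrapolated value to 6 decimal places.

5.881376

Order 2 gives 2^r = 4 and 2^r − 1 = 3.
2^2×A(h/2) = 23.5895899744; minus A(h) gives 17.6441274346.
Divide by 2^2 − 1 = 3.
So the Richardson estimate is 5.8813758115.
Shift from A(h/2): −0.0160216821.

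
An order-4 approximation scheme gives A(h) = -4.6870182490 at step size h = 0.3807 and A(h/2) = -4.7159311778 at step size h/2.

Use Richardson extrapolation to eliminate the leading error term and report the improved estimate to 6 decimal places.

-4.717859

Order 4 gives 2^r = 16 and 2^r − 1 = 15.
Difference of the inputs: -4.7159311778 − (-4.6870182490) = -0.0289129288
Correction (A(h/2) − A(h))/(16 − 1) = (-0.0289129288)/15 = -0.0019275286
R = A(h/2) + (A(h/2) − A(h))/15 = -4.7159311778 − 0.0019275286 = -4.7178587064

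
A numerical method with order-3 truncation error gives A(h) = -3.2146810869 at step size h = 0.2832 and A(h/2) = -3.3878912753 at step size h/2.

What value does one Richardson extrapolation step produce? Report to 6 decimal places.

The method has order 3: 2^3 = 8.
8*(-3.3878912753) − (-3.2146810869) = -23.8884491155
Divide by 2^3 − 1 = 7.
(8*(-3.3878912753) − (-3.2146810869))/(8 − 1) = -3.4126355879

-3.412636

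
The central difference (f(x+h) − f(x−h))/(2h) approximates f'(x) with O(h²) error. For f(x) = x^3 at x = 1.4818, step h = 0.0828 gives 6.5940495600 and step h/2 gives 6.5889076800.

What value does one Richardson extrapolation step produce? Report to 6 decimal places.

Error is O(h^2); halving h shrinks it by 2^2 = 4.
Top: 4(6.5889076800) − (6.5940495600) = 19.7615811600
Denominator 4 − 1 = 3.
19.7615811600 ÷ 3 = 6.5871937200

6.587194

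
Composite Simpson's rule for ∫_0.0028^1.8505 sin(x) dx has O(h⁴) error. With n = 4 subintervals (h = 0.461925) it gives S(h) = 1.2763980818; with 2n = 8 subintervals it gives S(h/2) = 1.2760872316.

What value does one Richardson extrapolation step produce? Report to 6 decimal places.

Order 4 gives 2^r = 16 and 2^r − 1 = 15.
Top: 16(1.2760872316) − (1.2763980818) = 19.1409976238
Divide by 2^4 − 1 = 15.
Result: 1.2760665083
Gap between inputs: 3.109e-04; correction applied: −0.0000207233.

1.276067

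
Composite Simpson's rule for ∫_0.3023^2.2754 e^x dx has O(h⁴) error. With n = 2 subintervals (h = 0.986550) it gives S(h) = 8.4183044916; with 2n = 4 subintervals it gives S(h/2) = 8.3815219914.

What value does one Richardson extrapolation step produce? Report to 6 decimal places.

r = 4: numerator weight 16, denominator 15.
Top: 16(8.3815219914) − (8.4183044916) = 125.6860473708
Denominator 16 − 1 = 15.
125.6860473708 ÷ 15 = 8.3790698247

8.379070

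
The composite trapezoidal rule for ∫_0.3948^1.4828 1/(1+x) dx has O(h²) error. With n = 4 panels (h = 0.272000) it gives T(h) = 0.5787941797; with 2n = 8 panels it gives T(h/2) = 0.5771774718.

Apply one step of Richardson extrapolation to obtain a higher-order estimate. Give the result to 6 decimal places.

0.576639

With r = 2 the leading error scales as h^2, so the weight is 2^2 = 4.
Top: 4(0.5771774718) − (0.5787941797) = 1.7299157075
Denominator 4 − 1 = 3.
(4 × 0.5771774718 − 0.5787941797)/(4 − 1) = 0.5766385692
Correction |R − A(h/2)| = 5.389e-04; gap |A(h/2) − A(h)| = 1.617e-03.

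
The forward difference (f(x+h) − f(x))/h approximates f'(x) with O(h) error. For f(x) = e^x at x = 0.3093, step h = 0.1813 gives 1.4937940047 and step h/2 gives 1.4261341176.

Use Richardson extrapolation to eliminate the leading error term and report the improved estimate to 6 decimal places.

1.358474

r = 1, so 2^r = 2.
Difference of the inputs: 1.4261341176 − 1.4937940047 = -0.0676598871
Correction (A(h/2) − A(h))/(2 − 1) = (-0.0676598871)/1 = -0.0676598871
R = A(h/2) + (A(h/2) − A(h))/1 = 1.4261341176 − 0.0676598871 = 1.3584742305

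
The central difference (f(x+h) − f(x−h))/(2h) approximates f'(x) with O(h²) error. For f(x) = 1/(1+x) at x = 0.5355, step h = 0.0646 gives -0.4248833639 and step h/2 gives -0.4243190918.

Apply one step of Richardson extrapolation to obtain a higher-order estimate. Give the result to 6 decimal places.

The method has order 2: 2^2 = 4.
4 × (-0.4243190918) = -1.6972763672; subtract (-0.4248833639) → -1.2723930033
Denominator 4 − 1 = 3.
Result: -0.4241310011

-0.424131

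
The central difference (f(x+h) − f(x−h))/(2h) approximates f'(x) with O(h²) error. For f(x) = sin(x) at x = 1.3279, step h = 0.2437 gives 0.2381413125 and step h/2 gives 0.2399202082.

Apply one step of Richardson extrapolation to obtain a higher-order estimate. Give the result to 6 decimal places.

Error is O(h^2); halving h shrinks it by 2^2 = 4.
Weighted: 0.9596808328 − 0.2381413125 = 0.7215395203
Divide by 2^2 − 1 = 3.
So the Richardson estimate is 0.2405131734.

0.240513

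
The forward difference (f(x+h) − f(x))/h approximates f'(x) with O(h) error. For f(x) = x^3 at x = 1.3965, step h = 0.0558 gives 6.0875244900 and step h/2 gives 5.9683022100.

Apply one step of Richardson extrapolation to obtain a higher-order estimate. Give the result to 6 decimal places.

5.849080

Error is O(h^1); halving h shrinks it by 2^1 = 2.
2 × 5.9683022100 = 11.9366044200; 11.9366044200 − 6.0875244900 = 5.8490799300
Denominator 2 − 1 = 1.
Result: 5.8490799300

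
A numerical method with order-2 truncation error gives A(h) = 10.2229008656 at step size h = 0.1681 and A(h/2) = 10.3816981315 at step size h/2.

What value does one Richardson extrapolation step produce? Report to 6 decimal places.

With r = 2 the leading error scales as h^2, so the weight is 2^2 = 4.
4×10.3816981315 = 41.5267925260; subtract 10.2229008656 → 31.3038916604
Extrapolated: 31.3038916604 / 3 = 10.4346305535
Correction |R − A(h/2)| = 5.293e-02; gap |A(h/2) − A(h)| = 1.588e-01.

10.434631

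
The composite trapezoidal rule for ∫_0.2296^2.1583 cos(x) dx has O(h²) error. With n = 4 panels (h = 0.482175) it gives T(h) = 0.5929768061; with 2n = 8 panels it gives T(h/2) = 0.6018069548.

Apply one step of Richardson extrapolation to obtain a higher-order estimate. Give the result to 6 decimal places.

The method has order 2: 2^2 = 4.
4×0.6018069548 = 2.4072278192; subtract 0.5929768061 → 1.8142510131
(4×0.6018069548 − 0.5929768061)/(4 − 1) = 0.6047503377

0.604750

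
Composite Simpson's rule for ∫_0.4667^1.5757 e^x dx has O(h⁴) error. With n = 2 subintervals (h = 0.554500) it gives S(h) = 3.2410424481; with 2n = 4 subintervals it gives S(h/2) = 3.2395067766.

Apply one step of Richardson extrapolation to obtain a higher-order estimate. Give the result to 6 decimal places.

3.239404

The method has order 4: 2^4 = 16.
Numerator 16 × A(h/2) − A(h) = 16 × 3.2395067766 − 3.2410424481 = 48.5910659775
Extrapolated: 48.5910659775 / 15 = 3.2394043985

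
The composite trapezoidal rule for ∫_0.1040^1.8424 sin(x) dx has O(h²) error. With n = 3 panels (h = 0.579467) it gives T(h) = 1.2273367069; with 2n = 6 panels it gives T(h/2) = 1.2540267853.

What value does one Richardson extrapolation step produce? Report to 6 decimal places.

1.262923

Method order is 2; weight 2^2 = 4.
2^2*A(h/2) = 5.0161071412; minus A(h) gives 3.7887704343.
Divide by 2^2 − 1 = 3.
3.7887704343 ÷ 3 = 1.2629234781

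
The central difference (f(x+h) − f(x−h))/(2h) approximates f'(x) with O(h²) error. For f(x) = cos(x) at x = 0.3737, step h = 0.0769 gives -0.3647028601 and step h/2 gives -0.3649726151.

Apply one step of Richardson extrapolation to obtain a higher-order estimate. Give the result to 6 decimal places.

-0.365063

r = 2: numerator weight 4, denominator 3.
4·(-0.3649726151) = -1.4598904604; subtract (-0.3647028601) → -1.0951876003
Divide by 2^2 − 1 = 3.
R = (-1.0951876003)/3 = -0.3650625334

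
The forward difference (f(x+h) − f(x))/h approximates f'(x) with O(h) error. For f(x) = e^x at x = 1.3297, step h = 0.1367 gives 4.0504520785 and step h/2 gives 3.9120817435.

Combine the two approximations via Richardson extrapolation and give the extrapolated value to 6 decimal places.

3.773711

Order 1 gives 2^r = 2 and 2^r − 1 = 1.
2^1·A(h/2) = 7.8241634870; minus A(h) gives 3.7737114085.
Extrapolated: 3.7737114085 / 1 = 3.7737114085
Gap between inputs: 1.384e-01; correction applied: −0.1383703350.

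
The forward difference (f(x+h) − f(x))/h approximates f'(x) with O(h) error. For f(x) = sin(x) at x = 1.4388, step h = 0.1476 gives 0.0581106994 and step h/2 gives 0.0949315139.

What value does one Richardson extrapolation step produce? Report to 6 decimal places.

0.131752

Order 1 gives 2^r = 2 and 2^r − 1 = 1.
2^1 × A(h/2) = 0.1898630278; minus A(h) gives 0.1317523284.
(2 × 0.0949315139 − 0.0581106994)/(2 − 1) = 0.1317523284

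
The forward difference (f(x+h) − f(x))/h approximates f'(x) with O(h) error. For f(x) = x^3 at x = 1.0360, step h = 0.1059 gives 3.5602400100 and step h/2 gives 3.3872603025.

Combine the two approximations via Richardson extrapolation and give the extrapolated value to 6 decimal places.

3.214281

Leading term ∝ h^1; use weight 2 = 2^1.
2 × 3.3872603025 − 3.5602400100 = 3.2142805950
R = 3.2142805950/1 = 3.2142805950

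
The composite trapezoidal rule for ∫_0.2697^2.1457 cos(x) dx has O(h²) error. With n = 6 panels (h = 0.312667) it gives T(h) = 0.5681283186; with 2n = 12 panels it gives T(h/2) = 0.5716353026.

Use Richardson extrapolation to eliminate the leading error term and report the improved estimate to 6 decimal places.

Leading term ∝ h^2; use weight 4 = 2^2.
4*0.5716353026 = 2.2865412104; subtract 0.5681283186 → 1.7184128918
Denominator 4 − 1 = 3.
R = 1.7184128918/3 = 0.5728042973
Gap between inputs: 3.507e-03; correction applied: +0.0011689947.

0.572804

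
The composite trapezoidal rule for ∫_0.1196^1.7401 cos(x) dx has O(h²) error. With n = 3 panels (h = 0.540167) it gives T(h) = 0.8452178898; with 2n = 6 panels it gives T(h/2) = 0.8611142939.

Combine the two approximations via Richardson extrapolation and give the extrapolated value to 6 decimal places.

Method order is 2; weight 2^2 = 4.
4·0.8611142939 = 3.4444571756; subtract 0.8452178898 → 2.5992392858
Denominator 4 − 1 = 3.
(4·0.8611142939 − 0.8452178898)/(4 − 1) = 0.8664130953
Shift from A(h/2): +0.0052988014.

0.866413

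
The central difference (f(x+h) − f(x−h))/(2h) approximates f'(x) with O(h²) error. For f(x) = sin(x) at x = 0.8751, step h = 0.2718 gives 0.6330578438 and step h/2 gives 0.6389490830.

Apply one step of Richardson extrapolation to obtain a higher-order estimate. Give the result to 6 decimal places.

0.640913

r = 2, so 2^r = 4.
Weighted: 2.5557963320 − 0.6330578438 = 1.9227384882
Divide by 2^2 − 1 = 3.
Extrapolated: 1.9227384882 / 3 = 0.6409128294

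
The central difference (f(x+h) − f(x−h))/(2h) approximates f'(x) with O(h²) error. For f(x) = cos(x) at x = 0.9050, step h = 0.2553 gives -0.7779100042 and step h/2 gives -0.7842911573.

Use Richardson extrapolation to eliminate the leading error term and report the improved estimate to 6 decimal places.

r = 2, so 2^r = 4.
Numerator 4·A(h/2) − A(h) = 4·(-0.7842911573) − (-0.7779100042) = -2.3592546250
Extrapolated: (-2.3592546250) / 3 = -0.7864182083

-0.786418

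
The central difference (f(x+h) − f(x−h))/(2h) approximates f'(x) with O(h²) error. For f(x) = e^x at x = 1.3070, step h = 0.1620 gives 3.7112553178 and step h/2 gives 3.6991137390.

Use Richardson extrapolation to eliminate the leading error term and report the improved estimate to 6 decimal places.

3.695067

Order 2 gives 2^r = 4 and 2^r − 1 = 3.
A(h/2) − A(h) = 3.6991137390 − 3.7112553178 = -0.0121415788
Correction (A(h/2) − A(h))/(4 − 1) = (-0.0121415788)/3 = -0.0040471929
R = A(h/2) + (A(h/2) − A(h))/3 = 3.6991137390 − 0.0040471929 = 3.6950665461
Correction |R − A(h/2)| = 4.047e-03; gap |A(h/2) − A(h)| = 1.214e-02.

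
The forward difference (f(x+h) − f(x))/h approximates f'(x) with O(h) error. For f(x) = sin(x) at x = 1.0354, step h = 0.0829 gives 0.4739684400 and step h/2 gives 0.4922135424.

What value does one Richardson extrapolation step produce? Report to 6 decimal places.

0.510459

Method order is 1; weight 2^1 = 2.
Difference of the inputs: 0.4922135424 − 0.4739684400 = 0.0182451024
Correction (A(h/2) − A(h))/(2 − 1) = 0.0182451024/1 = 0.0182451024
R = 0.4922135424 + 0.0182451024 = 0.5104586448
Gap between inputs: 1.825e-02; correction applied: +0.0182451024.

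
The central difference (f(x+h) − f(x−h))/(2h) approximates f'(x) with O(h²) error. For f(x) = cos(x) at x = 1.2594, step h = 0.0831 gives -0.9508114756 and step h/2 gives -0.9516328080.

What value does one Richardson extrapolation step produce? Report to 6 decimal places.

Leading term ∝ h^2; use weight 4 = 2^2.
4×(-0.9516328080) − (-0.9508114756) = -2.8557197564
(4×(-0.9516328080) − (-0.9508114756))/(4 − 1) = -0.9519065855

-0.951907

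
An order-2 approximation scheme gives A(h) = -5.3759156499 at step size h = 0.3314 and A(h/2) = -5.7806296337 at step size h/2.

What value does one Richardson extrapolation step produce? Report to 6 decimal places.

-5.915534

r = 2, so 2^r = 4.
2^2*A(h/2) = -23.1225185348; minus A(h) gives -17.7466028849.
Divide by 2^2 − 1 = 3.
(4*(-5.7806296337) − (-5.3759156499))/(4 − 1) = -5.9155342950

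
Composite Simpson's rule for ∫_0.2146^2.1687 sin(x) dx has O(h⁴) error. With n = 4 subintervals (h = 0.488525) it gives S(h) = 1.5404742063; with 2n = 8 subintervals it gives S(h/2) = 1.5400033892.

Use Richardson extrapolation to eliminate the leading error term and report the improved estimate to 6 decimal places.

Order 4 gives 2^r = 16 and 2^r − 1 = 15.
A(h/2) − A(h) = 1.5400033892 − 1.5404742063 = -0.0004708171
Correction (A(h/2) − A(h))/(16 − 1) = (-0.0004708171)/15 = -0.0000313878
R = 1.5400033892 − 0.0000313878 = 1.5399720014
Gap between inputs: 4.708e-04; correction applied: −0.0000313878.

1.539972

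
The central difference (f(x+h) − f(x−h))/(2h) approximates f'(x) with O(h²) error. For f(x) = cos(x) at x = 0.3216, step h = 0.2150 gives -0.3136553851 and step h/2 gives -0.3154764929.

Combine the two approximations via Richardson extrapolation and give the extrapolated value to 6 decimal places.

Error is O(h^2); halving h shrinks it by 2^2 = 4.
Numerator 4×A(h/2) − A(h) = 4×(-0.3154764929) − (-0.3136553851) = -0.9482505865
(4×(-0.3154764929) − (-0.3136553851))/(4 − 1) = -0.3160835288

-0.316084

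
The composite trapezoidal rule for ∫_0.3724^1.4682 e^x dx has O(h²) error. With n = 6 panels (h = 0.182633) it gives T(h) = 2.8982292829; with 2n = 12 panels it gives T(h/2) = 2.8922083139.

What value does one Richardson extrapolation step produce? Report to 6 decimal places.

Order 2 gives 2^r = 4 and 2^r − 1 = 3.
Numerator 4 × A(h/2) − A(h) = 4 × 2.8922083139 − 2.8982292829 = 8.6706039727
Extrapolated: 8.6706039727 / 3 = 2.8902013242

2.890201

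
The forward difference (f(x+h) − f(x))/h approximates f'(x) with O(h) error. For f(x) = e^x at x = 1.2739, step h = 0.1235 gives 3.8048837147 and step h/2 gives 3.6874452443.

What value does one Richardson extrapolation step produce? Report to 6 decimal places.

The method has order 1: 2^1 = 2.
2×3.6874452443 = 7.3748904886; subtract 3.8048837147 → 3.5700067739
Divide by 2^1 − 1 = 1.
(2×3.6874452443 − 3.8048837147)/(2 − 1) = 3.5700067739
Correction |R − A(h/2)| = 1.174e-01; gap |A(h/2) − A(h)| = 1.174e-01.

3.570007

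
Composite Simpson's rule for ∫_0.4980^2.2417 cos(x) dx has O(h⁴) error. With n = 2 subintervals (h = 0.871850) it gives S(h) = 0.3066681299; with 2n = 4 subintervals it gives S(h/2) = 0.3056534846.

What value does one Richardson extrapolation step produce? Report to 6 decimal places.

Method order is 4; weight 2^4 = 16.
Numerator 16×A(h/2) − A(h) = 16×0.3056534846 − 0.3066681299 = 4.5837876237
(16×0.3056534846 − 0.3066681299)/(16 − 1) = 0.3055858416

0.305586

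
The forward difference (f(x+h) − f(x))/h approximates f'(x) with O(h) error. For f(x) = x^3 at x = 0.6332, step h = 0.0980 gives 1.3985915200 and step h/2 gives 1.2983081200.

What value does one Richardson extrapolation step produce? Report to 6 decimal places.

Order 1 gives 2^r = 2 and 2^r − 1 = 1.
2*1.2983081200 − 1.3985915200 = 1.1980247200
(2*1.2983081200 − 1.3985915200)/(2 − 1) = 1.1980247200
Correction |R − A(h/2)| = 1.003e-01; gap |A(h/2) − A(h)| = 1.003e-01.

1.198025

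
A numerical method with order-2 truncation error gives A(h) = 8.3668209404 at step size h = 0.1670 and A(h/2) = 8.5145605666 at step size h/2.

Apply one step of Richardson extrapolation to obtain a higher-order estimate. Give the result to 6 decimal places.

8.563807

Order 2 gives 2^r = 4 and 2^r − 1 = 3.
Difference of the inputs: 8.5145605666 − 8.3668209404 = 0.1477396262
Correction (A(h/2) − A(h))/(4 − 1) = 0.1477396262/3 = 0.0492465421
R = A(h/2) + (A(h/2) − A(h))/3 = 8.5145605666 + 0.0492465421 = 8.5638071087
Shift from A(h/2): +0.0492465421.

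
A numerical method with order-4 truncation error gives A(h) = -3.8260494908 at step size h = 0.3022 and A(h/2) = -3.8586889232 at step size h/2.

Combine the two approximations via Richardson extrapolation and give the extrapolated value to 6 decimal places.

-3.860865

The method has order 4: 2^4 = 16.
16×(-3.8586889232) = -61.7390227712; (-61.7390227712) − (-3.8260494908) = -57.9129732804
Denominator 16 − 1 = 15.
(16×(-3.8586889232) − (-3.8260494908))/(16 − 1) = -3.8608648854
Gap between inputs: 3.264e-02; correction applied: −0.0021759622.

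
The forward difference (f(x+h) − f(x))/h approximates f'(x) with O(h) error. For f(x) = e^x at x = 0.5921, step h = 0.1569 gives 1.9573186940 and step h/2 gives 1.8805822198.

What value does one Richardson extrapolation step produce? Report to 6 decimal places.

r = 1: numerator weight 2, denominator 1.
2·1.8805822198 = 3.7611644396; 3.7611644396 − 1.9573186940 = 1.8038457456
Denominator 2 − 1 = 1.
Extrapolated: 1.8038457456 / 1 = 1.8038457456

1.803846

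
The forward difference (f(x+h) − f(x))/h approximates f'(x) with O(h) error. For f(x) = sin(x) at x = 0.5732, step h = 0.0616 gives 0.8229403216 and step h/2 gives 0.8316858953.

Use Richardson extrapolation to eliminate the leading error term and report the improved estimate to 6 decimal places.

r = 1, so 2^r = 2.
2^1*A(h/2) = 1.6633717906; minus A(h) gives 0.8404314690.
Divide by 2^1 − 1 = 1.
Extrapolated: 0.8404314690 / 1 = 0.8404314690
Shift from A(h/2): +0.0087455737.

0.840431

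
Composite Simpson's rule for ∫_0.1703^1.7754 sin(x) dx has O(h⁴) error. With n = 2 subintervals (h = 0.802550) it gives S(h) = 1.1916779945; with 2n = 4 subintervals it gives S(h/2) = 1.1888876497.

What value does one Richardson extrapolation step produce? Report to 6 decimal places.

Error is O(h^4); halving h shrinks it by 2^4 = 16.
Weighted: 19.0222023952 − 1.1916779945 = 17.8305244007
Denominator 16 − 1 = 15.
Result: 1.1887016267

1.188702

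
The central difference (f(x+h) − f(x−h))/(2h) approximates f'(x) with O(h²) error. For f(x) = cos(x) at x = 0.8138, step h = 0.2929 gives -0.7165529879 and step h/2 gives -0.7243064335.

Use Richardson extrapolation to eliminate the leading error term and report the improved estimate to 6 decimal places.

-0.726891

Error is O(h^2); halving h shrinks it by 2^2 = 4.
Numerator 4*A(h/2) − A(h) = 4*(-0.7243064335) − (-0.7165529879) = -2.1806727461
R = (-2.1806727461)/3 = -0.7268909154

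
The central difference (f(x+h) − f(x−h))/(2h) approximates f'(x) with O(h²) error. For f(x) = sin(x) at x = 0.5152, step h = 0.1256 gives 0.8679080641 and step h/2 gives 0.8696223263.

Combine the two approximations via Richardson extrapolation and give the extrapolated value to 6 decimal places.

Order 2 gives 2^r = 4 and 2^r − 1 = 3.
Difference of the inputs: 0.8696223263 − 0.8679080641 = 0.0017142622
Correction (A(h/2) − A(h))/(4 − 1) = 0.0017142622/3 = 0.0005714207
R = 0.8696223263 + 0.0005714207 = 0.8701937470
Correction |R − A(h/2)| = 5.714e-04; gap |A(h/2) − A(h)| = 1.714e-03.

0.870194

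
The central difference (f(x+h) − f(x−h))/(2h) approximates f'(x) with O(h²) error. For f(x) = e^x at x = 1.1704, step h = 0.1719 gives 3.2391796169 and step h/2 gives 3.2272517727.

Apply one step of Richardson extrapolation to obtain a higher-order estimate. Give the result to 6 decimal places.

3.223276

Leading term ∝ h^2; use weight 4 = 2^2.
Weighted: 12.9090070908 − 3.2391796169 = 9.6698274739
(4×3.2272517727 − 3.2391796169)/(4 − 1) = 3.2232758246
Shift from A(h/2): −0.0039759481.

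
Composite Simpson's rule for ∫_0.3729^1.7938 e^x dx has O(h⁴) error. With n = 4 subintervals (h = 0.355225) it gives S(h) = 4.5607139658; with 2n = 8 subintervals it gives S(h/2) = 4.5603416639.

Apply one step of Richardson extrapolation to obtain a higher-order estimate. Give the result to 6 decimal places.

4.560317

Method order is 4; weight 2^4 = 16.
16·4.5603416639 − 4.5607139658 = 68.4047526566
68.4047526566 ÷ 15 = 4.5603168438
Gap between inputs: 3.723e-04; correction applied: −0.0000248201.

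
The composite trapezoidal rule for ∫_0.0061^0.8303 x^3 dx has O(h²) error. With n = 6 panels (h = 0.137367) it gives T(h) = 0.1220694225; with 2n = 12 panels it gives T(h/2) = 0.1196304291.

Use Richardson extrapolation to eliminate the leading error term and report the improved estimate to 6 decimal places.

0.118817

Leading term ∝ h^2; use weight 4 = 2^2.
Numerator 4·A(h/2) − A(h) = 4·0.1196304291 − 0.1220694225 = 0.3564522939
Divide by 2^2 − 1 = 3.
Extrapolated: 0.3564522939 / 3 = 0.1188174313
Correction |R − A(h/2)| = 8.130e-04; gap |A(h/2) − A(h)| = 2.439e-03.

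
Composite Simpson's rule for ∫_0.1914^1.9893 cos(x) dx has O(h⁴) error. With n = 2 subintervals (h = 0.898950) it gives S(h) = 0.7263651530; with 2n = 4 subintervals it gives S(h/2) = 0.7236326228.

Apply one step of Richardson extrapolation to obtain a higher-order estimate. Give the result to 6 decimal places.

0.723450

With r = 4 the leading error scales as h^4, so the weight is 2^4 = 16.
Weighted: 11.5781219648 − 0.7263651530 = 10.8517568118
Extrapolated: 10.8517568118 / 15 = 0.7234504541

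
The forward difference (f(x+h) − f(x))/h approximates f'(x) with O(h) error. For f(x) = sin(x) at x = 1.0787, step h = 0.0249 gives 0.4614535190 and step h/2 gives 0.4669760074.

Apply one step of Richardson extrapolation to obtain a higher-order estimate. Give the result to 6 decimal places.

The method has order 1: 2^1 = 2.
A(h/2) − A(h) = 0.4669760074 − 0.4614535190 = 0.0055224884
Correction (A(h/2) − A(h))/(2 − 1) = 0.0055224884/1 = 0.0055224884
R = 0.4669760074 + 0.0055224884 = 0.4724984958

0.472498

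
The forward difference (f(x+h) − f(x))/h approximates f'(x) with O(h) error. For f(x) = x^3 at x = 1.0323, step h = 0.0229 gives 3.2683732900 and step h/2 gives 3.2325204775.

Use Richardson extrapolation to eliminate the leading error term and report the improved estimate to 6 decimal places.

3.196668

r = 1: numerator weight 2, denominator 1.
Difference of the inputs: 3.2325204775 − 3.2683732900 = -0.0358528125
Correction (A(h/2) − A(h))/(2 − 1) = (-0.0358528125)/1 = -0.0358528125
R = 3.2325204775 − 0.0358528125 = 3.1966676650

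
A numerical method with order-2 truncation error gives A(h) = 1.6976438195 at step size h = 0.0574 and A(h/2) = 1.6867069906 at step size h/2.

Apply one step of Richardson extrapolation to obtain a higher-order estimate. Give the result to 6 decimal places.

1.683061

Error is O(h^2); halving h shrinks it by 2^2 = 4.
Weighted: 6.7468279624 − 1.6976438195 = 5.0491841429
Denominator 4 − 1 = 3.
Result: 1.6830613810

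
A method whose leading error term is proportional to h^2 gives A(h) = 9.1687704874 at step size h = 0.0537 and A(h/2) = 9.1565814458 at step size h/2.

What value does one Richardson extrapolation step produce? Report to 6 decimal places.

With r = 2 the leading error scales as h^2, so the weight is 2^2 = 4.
2^2 × A(h/2) = 36.6263257832; minus A(h) gives 27.4575552958.
Divide by 2^2 − 1 = 3.
(4 × 9.1565814458 − 9.1687704874)/(4 − 1) = 9.1525184319
Gap between inputs: 1.219e-02; correction applied: −0.0040630139.

9.152518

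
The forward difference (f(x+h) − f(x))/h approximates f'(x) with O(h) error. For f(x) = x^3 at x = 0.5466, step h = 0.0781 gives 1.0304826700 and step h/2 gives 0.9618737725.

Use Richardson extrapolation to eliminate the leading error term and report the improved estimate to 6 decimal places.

0.893265

r = 1: numerator weight 2, denominator 1.
Numerator 2 × A(h/2) − A(h) = 2 × 0.9618737725 − 1.0304826700 = 0.8932648750
Denominator 2 − 1 = 1.
Result: 0.8932648750
Correction |R − A(h/2)| = 6.861e-02; gap |A(h/2) − A(h)| = 6.861e-02.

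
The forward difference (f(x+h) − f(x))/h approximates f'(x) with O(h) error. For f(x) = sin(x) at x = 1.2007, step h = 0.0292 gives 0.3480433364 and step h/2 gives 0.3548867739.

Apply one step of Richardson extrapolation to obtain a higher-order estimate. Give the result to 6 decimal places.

Error is O(h^1); halving h shrinks it by 2^1 = 2.
A(h/2) − A(h) = 0.3548867739 − 0.3480433364 = 0.0068434375
Divide by 2^1 − 1 = 1: 0.0068434375/1 = 0.0068434375
R = A(h/2) + (A(h/2) − A(h))/1 = 0.3548867739 + 0.0068434375 = 0.3617302114

0.361730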